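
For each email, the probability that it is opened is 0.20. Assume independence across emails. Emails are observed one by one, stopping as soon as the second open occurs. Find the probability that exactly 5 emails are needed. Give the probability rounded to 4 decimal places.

0.0819

Y = trial on which the second success occurs; negative binomial, r=2, p=0.20.
P(Y=5) = C(4,1) · p^2 · (1−p)^3
= 4 · 0.04 · 0.512 = 0.081920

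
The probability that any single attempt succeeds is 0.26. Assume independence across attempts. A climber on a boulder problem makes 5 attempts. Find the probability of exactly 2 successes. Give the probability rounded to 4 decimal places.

0.2739

X ~ Binomial(n=5, p=0.26).
P(X=2) = C(5,2) · p^2 · (1−p)^3
= 10 · 0.0676 · 0.40522 = 0.273931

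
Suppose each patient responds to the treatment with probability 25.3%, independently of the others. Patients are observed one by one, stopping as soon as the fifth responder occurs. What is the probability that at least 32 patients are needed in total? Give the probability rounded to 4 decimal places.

0.0773

Needing more than 31 patients ⇔ fewer than 5 successes in the first 31. With X ~ Binomial(31, 0.253), P(Y > 31) = P(X ≤ 4).
  k=0: C(31,0)·0.253^0·0.747^31 = 0.000118
  k=1: C(31,1)·0.253^1·0.747^30 = 0.001242
  k=2: C(31,2)·0.253^2·0.747^29 = 0.006309
  k=3: C(31,3)·0.253^3·0.747^28 = 0.020657
  k=4: C(31,4)·0.253^4·0.747^27 = 0.048974
P(X ≤ 4) = 0.077301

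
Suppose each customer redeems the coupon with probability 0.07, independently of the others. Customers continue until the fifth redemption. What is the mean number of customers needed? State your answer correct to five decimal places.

Y = total customers until the fifth success; negative binomial with r=5, p=0.07.
E[Y] = r / p = 5 / 0.07 = 71.4285714

71.42857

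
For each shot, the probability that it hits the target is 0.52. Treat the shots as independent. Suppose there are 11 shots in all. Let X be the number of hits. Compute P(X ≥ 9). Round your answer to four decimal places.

0.0436

X ~ Binomial(11, 0.52); P(X ≥ 9) = Σ C(11,k) p^k (1−p)^(11−k) over k:
  k=9: C(11,9)·0.52^9·0.48^2 = 0.035227
  k=10: C(11,10)·0.52^10·0.48^1 = 0.007633
  k=11: C(11,11)·0.52^11·0.48^0 = 0.000752
Total = 0.043611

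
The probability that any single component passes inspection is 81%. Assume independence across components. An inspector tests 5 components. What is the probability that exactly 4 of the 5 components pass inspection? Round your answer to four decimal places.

X ~ Binomial(n=5, p=0.81).
P(X=4) = C(5,4) · p^4 · (1−p)^1
= 5 · 0.43047 · 0.19 = 0.408944

0.4089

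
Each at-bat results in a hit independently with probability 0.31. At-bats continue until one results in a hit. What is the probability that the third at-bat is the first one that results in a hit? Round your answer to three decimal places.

0.148

Geometric (trials to first success), p = 0.31.
P(Y = 3) = (1−p)^2 · p = 0.4761 · 0.31 = 0.14759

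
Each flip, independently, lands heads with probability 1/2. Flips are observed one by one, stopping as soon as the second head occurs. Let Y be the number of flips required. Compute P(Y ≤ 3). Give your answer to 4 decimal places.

Finishing within 3 flips ⇔ at least 2 successes in the first 3. With X ~ Binomial(3, 0.50), P(Y ≤ 3) = 1 − P(X ≤ 1).
  k=0: C(3,0)·0.50^0·0.50^3 = 0.125000
  k=1: C(3,1)·0.50^1·0.50^2 = 0.375000
1 − 0.500000 = 0.500000

0.5000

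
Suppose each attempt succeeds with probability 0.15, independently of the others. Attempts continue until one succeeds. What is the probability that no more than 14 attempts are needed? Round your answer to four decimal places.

0.8972

Y = number of attempts to the first success; geometric, p = 0.15.
P(Y ≤ 14) = 1 − (1−p)^14 = 1 − 0.102770 = 0.897230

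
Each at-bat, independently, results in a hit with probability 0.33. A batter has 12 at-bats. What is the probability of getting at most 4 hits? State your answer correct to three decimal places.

X ~ Binomial(12, 0.33); P(X ≤ 4) = Σ C(12,k) p^k (1−p)^(12−k) over k:
  k=0: C(12,0)·0.33^0·0.67^12 = 0.00818
  k=1: C(12,1)·0.33^1·0.67^11 = 0.04836
  k=2: C(12,2)·0.33^2·0.67^10 = 0.13101
  k=3: C(12,3)·0.33^3·0.67^9 = 0.21510
  k=4: C(12,4)·0.33^4·0.67^8 = 0.23837
Total = 0.64103

0.641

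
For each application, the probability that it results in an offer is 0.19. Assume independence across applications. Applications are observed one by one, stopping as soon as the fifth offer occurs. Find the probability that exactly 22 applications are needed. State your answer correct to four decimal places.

0.0412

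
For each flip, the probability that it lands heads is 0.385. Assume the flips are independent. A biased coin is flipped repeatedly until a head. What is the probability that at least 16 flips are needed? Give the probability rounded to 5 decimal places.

0.00068

Y = number of flips to the first success; geometric, p = 0.385.
P(Y > 15) = P(first 15 all fail) = (1−p)^15 = 0.0006810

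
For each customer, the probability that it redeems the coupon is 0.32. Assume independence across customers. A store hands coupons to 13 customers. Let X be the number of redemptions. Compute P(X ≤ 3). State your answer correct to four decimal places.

0.3602

X ~ Binomial(13, 0.32); P(X ≤ 3) = Σ C(13,k) p^k (1−p)^(13−k) over k:
  k=0: C(13,0)·0.32^0·0.68^13 = 0.006647
  k=1: C(13,1)·0.32^1·0.68^12 = 0.040663
  k=2: C(13,2)·0.32^2·0.68^11 = 0.114813
  k=3: C(13,3)·0.32^3·0.68^10 = 0.198109
Total = 0.360233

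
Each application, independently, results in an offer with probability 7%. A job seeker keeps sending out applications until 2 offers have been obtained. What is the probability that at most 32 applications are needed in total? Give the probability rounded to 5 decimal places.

0.66578

Finishing within 32 applications ⇔ at least 2 successes in the first 32. With X ~ Binomial(32, 0.07), P(Y ≤ 32) = 1 − P(X ≤ 1).
  k=0: C(32,0)·0.07^0·0.93^32 = 0.0980515
  k=1: C(32,1)·0.07^1·0.93^31 = 0.2361671
1 − 0.3342186 = 0.6657814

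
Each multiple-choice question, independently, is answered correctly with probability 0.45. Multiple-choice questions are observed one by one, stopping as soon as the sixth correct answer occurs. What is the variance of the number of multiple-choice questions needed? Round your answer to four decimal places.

16.2963

Y = total multiple-choice questions until the sixth success; negative binomial with r=6, p=0.45.
Var(Y) = r(1−p)/p² = 6·0.55 / 0.45² = 16.296296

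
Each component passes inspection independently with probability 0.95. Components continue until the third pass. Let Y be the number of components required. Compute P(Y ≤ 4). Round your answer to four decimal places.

0.9860

Finishing within 4 components ⇔ at least 3 successes in the first 4. With X ~ Binomial(4, 0.95), P(Y ≤ 4) = 1 − P(X ≤ 2).
  k=0: C(4,0)·0.95^0·0.05^4 = 0.000006
  k=1: C(4,1)·0.95^1·0.05^3 = 0.000475
  k=2: C(4,2)·0.95^2·0.05^2 = 0.013537
1 − 0.014019 = 0.985981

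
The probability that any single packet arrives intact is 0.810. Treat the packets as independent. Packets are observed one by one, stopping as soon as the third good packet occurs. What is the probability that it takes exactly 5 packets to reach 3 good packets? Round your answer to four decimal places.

0.1151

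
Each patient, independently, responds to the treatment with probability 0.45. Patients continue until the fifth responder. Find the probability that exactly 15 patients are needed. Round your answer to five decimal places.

0.04679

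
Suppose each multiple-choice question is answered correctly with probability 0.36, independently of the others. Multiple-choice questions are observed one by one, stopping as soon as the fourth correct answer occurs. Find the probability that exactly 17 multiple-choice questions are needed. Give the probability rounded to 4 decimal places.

0.0284

Y = trial on which the fourth success occurs; negative binomial, r=4, p=0.36.
P(Y=17) = C(16,3) · p^4 · (1−p)^13
= 560 · 0.016796 · 0.0030223 = 0.028427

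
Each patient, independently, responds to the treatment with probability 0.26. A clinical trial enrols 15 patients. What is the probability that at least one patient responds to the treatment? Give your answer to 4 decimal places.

0.9891

P(at least one) = 1 − P(none) = 1 − (1 − 0.26)^15
= 1 − 0.010926 = 0.989074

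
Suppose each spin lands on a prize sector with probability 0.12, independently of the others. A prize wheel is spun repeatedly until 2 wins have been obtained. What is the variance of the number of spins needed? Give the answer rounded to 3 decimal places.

122.222

Y = total spins until the second success; negative binomial with r=2, p=0.12.
Var(Y) = r(1−p)/p² = 2·0.88 / 0.12² = 122.22222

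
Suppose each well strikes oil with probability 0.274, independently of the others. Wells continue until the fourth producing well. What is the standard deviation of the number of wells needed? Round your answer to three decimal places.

Y = total wells until the fourth success; negative binomial with r=4, p=0.274.
SD(Y) = √[r(1−p)/p²] = √(38.68080) = 6.21939

6.219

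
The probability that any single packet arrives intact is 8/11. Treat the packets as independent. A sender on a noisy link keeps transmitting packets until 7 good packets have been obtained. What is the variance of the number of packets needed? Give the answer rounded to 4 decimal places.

3.6094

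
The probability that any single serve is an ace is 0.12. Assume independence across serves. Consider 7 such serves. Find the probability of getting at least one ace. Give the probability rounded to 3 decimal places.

P(at least one) = 1 − P(none) = 1 − (1 − 0.12)^7
= 1 − 0.40868 = 0.59132

0.591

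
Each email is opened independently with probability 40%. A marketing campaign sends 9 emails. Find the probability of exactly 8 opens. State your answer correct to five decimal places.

X ~ Binomial(n=9, p=0.40).
P(X=8) = C(9,8) · p^8 · (1−p)^1
= 9 · 0.00065536 · 0.6 = 0.0035389

0.00354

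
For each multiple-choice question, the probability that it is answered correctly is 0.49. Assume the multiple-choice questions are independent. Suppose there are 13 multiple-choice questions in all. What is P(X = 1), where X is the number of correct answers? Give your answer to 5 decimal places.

0.00197

X ~ Binomial(n=13, p=0.49).
P(X=1) = C(13,1) · p^1 · (1−p)^12
= 13 · 0.49 · 0.00030963 = 0.0019723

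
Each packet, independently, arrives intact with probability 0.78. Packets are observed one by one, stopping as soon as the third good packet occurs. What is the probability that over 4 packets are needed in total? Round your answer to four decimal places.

0.2122

Needing more than 4 packets ⇔ fewer than 3 successes in the first 4. With X ~ Binomial(4, 0.78), P(Y > 4) = P(X ≤ 2).
  k=0: C(4,0)·0.78^0·0.22^4 = 0.002343
  k=1: C(4,1)·0.78^1·0.22^3 = 0.033222
  k=2: C(4,2)·0.78^2·0.22^2 = 0.176679
P(X ≤ 2) = 0.212244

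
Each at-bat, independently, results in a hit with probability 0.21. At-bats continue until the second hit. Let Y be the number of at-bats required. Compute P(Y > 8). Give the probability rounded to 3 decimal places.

Needing more than 8 at-bats ⇔ fewer than 2 successes in the first 8. With X ~ Binomial(8, 0.21), P(Y > 8) = P(X ≤ 1).
  k=0: C(8,0)·0.21^0·0.79^8 = 0.15171
  k=1: C(8,1)·0.21^1·0.79^7 = 0.32263
P(X ≤ 1) = 0.47434

0.474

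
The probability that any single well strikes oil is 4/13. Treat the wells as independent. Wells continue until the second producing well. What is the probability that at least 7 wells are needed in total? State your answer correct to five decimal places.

0.40371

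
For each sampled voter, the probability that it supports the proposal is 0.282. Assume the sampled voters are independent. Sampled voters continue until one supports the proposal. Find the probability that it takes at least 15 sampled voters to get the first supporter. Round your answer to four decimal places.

0.0097

Y = number of sampled voters to the first success; geometric, p = 0.282.
P(Y > 14) = P(first 14 all fail) = (1−p)^14 = 0.009677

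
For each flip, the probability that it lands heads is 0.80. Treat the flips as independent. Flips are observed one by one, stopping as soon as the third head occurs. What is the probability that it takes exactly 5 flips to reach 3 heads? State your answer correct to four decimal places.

0.1229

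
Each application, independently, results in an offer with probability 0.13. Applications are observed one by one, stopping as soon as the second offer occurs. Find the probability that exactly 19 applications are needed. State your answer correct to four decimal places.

0.0285

Y = trial on which the second success occurs; negative binomial, r=2, p=0.13.
P(Y=19) = C(18,1) · p^2 · (1−p)^17
= 18 · 0.0169 · 0.093719 = 0.028509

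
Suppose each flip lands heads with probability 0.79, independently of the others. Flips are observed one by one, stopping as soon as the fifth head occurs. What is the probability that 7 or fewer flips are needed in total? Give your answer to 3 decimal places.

Finishing within 7 flips ⇔ at least 5 successes in the first 7. With X ~ Binomial(7, 0.79), P(Y ≤ 7) = 1 − P(X ≤ 4).
  k=0: C(7,0)·0.79^0·0.21^7 = 0.00002
  k=1: C(7,1)·0.79^1·0.21^6 = 0.00047
  k=2: C(7,2)·0.79^2·0.21^5 = 0.00535
  k=3: C(7,3)·0.79^3·0.21^4 = 0.03356
  k=4: C(7,4)·0.79^4·0.21^3 = 0.12625
1 − 0.16566 = 0.83434

0.834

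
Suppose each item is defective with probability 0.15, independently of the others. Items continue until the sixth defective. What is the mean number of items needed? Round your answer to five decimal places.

40.00000

Y = total items until the sixth success; negative binomial with r=6, p=0.15.
E[Y] = r / p = 6 / 0.15 = 40.0000000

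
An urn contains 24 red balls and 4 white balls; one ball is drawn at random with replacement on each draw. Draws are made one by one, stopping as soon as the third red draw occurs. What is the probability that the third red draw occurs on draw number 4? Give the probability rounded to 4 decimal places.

Y = trial on which the third success occurs; negative binomial, r=3, p=0.857143.
P(Y=4) = C(3,2) · p^3 · (1−p)^1
= 3 · 0.62974 · 0.14286 = 0.269888

0.2699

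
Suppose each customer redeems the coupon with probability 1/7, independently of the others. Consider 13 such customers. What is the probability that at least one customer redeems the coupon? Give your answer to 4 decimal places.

0.8652

P(at least one) = 1 − P(none) = 1 − (1 − 0.142857)^13
= 1 − 0.134801 = 0.865199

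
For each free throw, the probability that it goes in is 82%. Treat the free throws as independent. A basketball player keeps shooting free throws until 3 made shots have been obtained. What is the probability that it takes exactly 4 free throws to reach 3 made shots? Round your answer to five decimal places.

0.29774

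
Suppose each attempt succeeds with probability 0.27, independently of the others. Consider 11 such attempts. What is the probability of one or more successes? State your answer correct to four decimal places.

0.9686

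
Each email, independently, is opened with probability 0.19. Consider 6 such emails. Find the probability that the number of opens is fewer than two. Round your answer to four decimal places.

0.6799

X ~ Binomial(6, 0.19); P(X ≤ 1) = Σ C(6,k) p^k (1−p)^(6−k) over k:
  k=0: C(6,0)·0.19^0·0.81^6 = 0.282430
  k=1: C(6,1)·0.19^1·0.81^5 = 0.397493
Total = 0.679923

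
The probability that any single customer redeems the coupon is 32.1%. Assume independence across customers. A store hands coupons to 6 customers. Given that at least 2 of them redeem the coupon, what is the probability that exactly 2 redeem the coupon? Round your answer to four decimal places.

0.5265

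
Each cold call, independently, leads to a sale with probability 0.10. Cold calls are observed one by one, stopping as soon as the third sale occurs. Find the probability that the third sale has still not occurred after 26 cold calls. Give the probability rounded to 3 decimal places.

Needing more than 26 cold calls ⇔ fewer than 3 successes in the first 26. With X ~ Binomial(26, 0.10), P(Y > 26) = P(X ≤ 2).
  k=0: C(26,0)·0.10^0·0.90^26 = 0.06461
  k=1: C(26,1)·0.10^1·0.90^25 = 0.18665
  k=2: C(26,2)·0.10^2·0.90^24 = 0.25924
P(X ≤ 2) = 0.51051

0.511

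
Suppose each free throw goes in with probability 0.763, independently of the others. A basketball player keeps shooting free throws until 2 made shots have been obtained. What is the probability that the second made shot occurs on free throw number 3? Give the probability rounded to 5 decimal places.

0.27595

Y = trial on which the second success occurs; negative binomial, r=2, p=0.763.
P(Y=3) = C(2,1) · p^2 · (1−p)^1
= 2 · 0.58217 · 0.237 = 0.2759481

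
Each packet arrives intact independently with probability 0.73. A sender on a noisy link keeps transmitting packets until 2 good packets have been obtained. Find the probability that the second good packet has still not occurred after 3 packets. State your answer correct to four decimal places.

0.1793

Needing more than 3 packets ⇔ fewer than 2 successes in the first 3. With X ~ Binomial(3, 0.73), P(Y > 3) = P(X ≤ 1).
  k=0: C(3,0)·0.73^0·0.27^3 = 0.019683
  k=1: C(3,1)·0.73^1·0.27^2 = 0.159651
P(X ≤ 1) = 0.179334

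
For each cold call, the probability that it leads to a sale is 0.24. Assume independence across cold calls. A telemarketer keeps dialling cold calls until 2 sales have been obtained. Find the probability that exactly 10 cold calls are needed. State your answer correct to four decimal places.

Y = trial on which the second success occurs; negative binomial, r=2, p=0.24.
P(Y=10) = C(9,1) · p^2 · (1−p)^8
= 9 · 0.0576 · 0.1113 = 0.057700

0.0577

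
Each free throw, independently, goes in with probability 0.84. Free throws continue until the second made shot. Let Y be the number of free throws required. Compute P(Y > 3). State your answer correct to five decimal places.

0.06861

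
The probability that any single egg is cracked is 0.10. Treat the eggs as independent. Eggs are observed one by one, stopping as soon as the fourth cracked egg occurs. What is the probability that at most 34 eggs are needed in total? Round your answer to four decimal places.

0.4462

Finishing within 34 eggs ⇔ at least 4 successes in the first 34. With X ~ Binomial(34, 0.10), P(Y ≤ 34) = 1 − P(X ≤ 3).
  k=0: C(34,0)·0.10^0·0.90^34 = 0.027813
  k=1: C(34,1)·0.10^1·0.90^33 = 0.105071
  k=2: C(34,2)·0.10^2·0.90^32 = 0.192630
  k=3: C(34,3)·0.10^3·0.90^31 = 0.228302
1 − 0.553815 = 0.446185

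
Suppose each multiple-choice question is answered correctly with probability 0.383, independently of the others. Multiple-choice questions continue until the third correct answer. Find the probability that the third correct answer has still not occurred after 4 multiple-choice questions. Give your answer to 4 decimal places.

0.8398

Needing more than 4 multiple-choice questions ⇔ fewer than 3 successes in the first 4. With X ~ Binomial(4, 0.383), P(Y > 4) = P(X ≤ 2).
  k=0: C(4,0)·0.383^0·0.617^4 = 0.144924
  k=1: C(4,1)·0.383^1·0.617^3 = 0.359844
  k=2: C(4,2)·0.383^2·0.617^2 = 0.335057
P(X ≤ 2) = 0.839825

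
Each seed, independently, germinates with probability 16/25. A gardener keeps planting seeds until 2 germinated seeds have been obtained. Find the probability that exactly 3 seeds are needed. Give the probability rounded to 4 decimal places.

0.2949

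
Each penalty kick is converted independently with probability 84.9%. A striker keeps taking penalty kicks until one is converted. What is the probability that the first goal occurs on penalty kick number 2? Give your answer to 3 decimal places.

Geometric (trials to first success), p = 0.849.
P(Y = 2) = (1−p)^1 · p = 0.151 · 0.849 = 0.12820

0.128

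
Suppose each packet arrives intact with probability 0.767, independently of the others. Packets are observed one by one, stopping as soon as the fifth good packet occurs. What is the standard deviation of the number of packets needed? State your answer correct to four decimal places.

1.4072

Y = total packets until the fifth success; negative binomial with r=5, p=0.767.
SD(Y) = √[r(1−p)/p²] = √(1.980319) = 1.407238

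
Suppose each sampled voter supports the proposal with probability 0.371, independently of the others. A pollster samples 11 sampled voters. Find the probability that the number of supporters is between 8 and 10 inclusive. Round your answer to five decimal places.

X ~ Binomial(11, 0.371); P(8 ≤ X ≤ 10) = Σ C(11,k) p^k (1−p)^(11−k) over k:
  k=8: C(11,8)·0.371^8·0.629^3 = 0.0147376
  k=9: C(11,9)·0.371^9·0.629^2 = 0.0028975
  k=10: C(11,10)·0.371^10·0.629^1 = 0.0003418
Total = 0.0179770

0.01798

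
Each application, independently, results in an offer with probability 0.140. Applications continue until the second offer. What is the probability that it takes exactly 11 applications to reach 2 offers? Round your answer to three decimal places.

0.050

Y = trial on which the second success occurs; negative binomial, r=2, p=0.14.
P(Y=11) = C(10,1) · p^2 · (1−p)^9
= 10 · 0.0196 · 0.25733 = 0.05044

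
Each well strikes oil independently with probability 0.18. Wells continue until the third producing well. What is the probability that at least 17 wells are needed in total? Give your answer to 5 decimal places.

Needing more than 16 wells ⇔ fewer than 3 successes in the first 16. With X ~ Binomial(16, 0.18), P(Y > 16) = P(X ≤ 2).
  k=0: C(16,0)·0.18^0·0.82^16 = 0.0417851
  k=1: C(16,1)·0.18^1·0.82^15 = 0.1467575
  k=2: C(16,2)·0.18^2·0.82^14 = 0.2416129
P(X ≤ 2) = 0.4301555

0.43016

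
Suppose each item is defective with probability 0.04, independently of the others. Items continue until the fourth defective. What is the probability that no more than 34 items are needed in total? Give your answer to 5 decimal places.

0.04571

Finishing within 34 items ⇔ at least 4 successes in the first 34. With X ~ Binomial(34, 0.04), P(Y ≤ 34) = 1 − P(X ≤ 3).
  k=0: C(34,0)·0.04^0·0.96^34 = 0.2495870
  k=1: C(34,1)·0.04^1·0.96^33 = 0.3535816
  k=2: C(34,2)·0.04^2·0.96^32 = 0.2430873
  k=3: C(34,3)·0.04^3·0.96^31 = 0.1080388
1 − 0.9542947 = 0.0457053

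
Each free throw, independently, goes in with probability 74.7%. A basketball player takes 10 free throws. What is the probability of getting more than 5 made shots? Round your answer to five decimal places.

0.91832

X ~ Binomial(10, 0.747); P(X ≥ 6) = Σ C(10,k) p^k (1−p)^(10−k) over k:
  k=6: C(10,6)·0.747^6·0.253^4 = 0.1494944
  k=7: C(10,7)·0.747^7·0.253^3 = 0.2522244
  k=8: C(10,8)·0.747^8·0.253^2 = 0.2792662
  k=9: C(10,9)·0.747^9·0.253^1 = 0.1832339
  k=10: C(10,10)·0.747^10·0.253^0 = 0.0541011
Total = 0.9183200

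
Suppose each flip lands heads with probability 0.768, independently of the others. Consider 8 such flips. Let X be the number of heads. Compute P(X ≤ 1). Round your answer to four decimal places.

X ~ Binomial(8, 0.768); P(X ≤ 1) = Σ C(8,k) p^k (1−p)^(8−k) over k:
  k=0: C(8,0)·0.768^0·0.232^8 = 0.000008
  k=1: C(8,1)·0.768^1·0.232^7 = 0.000222
Total = 0.000231

0.0002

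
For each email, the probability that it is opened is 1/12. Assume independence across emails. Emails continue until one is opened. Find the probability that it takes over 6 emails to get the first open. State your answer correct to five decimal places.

0.59329

Y = number of emails to the first success; geometric, p = 0.083333.
P(Y > 6) = P(first 6 all fail) = (1−p)^6 = 0.5932922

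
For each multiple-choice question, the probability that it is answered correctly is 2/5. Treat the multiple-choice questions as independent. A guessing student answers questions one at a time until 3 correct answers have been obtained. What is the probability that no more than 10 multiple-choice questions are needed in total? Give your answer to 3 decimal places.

0.833

Finishing within 10 multiple-choice questions ⇔ at least 3 successes in the first 10. With X ~ Binomial(10, 0.40), P(Y ≤ 10) = 1 − P(X ≤ 2).
  k=0: C(10,0)·0.40^0·0.60^10 = 0.00605
  k=1: C(10,1)·0.40^1·0.60^9 = 0.04031
  k=2: C(10,2)·0.40^2·0.60^8 = 0.12093
1 − 0.16729 = 0.83271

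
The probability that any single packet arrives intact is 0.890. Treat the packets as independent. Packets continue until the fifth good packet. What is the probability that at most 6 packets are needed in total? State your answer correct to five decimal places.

Finishing within 6 packets ⇔ at least 5 successes in the first 6. With X ~ Binomial(6, 0.89), P(Y ≤ 6) = 1 − P(X ≤ 4).
  k=0: C(6,0)·0.89^0·0.11^6 = 0.0000018
  k=1: C(6,1)·0.89^1·0.11^5 = 0.0000860
  k=2: C(6,2)·0.89^2·0.11^4 = 0.0017396
  k=3: C(6,3)·0.89^3·0.11^3 = 0.0187663
  k=4: C(6,4)·0.89^4·0.11^2 = 0.1138772
1 − 0.1344708 = 0.8655292

0.86553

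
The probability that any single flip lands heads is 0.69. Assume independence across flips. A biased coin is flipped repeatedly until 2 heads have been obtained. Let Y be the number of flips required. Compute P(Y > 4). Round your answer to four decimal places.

0.0915

Needing more than 4 flips ⇔ fewer than 2 successes in the first 4. With X ~ Binomial(4, 0.69), P(Y > 4) = P(X ≤ 1).
  k=0: C(4,0)·0.69^0·0.31^4 = 0.009235
  k=1: C(4,1)·0.69^1·0.31^3 = 0.082223
P(X ≤ 1) = 0.091458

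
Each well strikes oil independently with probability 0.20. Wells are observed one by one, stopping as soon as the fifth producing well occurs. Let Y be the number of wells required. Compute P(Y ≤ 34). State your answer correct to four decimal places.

Finishing within 34 wells ⇔ at least 5 successes in the first 34. With X ~ Binomial(34, 0.20), P(Y ≤ 34) = 1 − P(X ≤ 4).
  k=0: C(34,0)·0.20^0·0.80^34 = 0.000507
  k=1: C(34,1)·0.20^1·0.80^33 = 0.004310
  k=2: C(34,2)·0.20^2·0.80^32 = 0.017779
  k=3: C(34,3)·0.20^3·0.80^31 = 0.047410
  k=4: C(34,4)·0.20^4·0.80^30 = 0.091857
1 − 0.161863 = 0.838137

0.8381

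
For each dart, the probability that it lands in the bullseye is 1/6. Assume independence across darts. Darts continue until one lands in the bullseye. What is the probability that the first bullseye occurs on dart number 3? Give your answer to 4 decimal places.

0.1157

Geometric (trials to first success), p = 0.166667.
P(Y = 3) = (1−p)^2 · p = 0.69444 · 0.166667 = 0.115741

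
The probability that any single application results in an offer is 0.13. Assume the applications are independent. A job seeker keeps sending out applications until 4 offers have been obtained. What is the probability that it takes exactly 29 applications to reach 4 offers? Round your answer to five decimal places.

0.02878

Y = trial on which the fourth success occurs; negative binomial, r=4, p=0.13.
P(Y=29) = C(28,3) · p^4 · (1−p)^25
= 3276 · 0.00028561 · 0.03076 = 0.0287805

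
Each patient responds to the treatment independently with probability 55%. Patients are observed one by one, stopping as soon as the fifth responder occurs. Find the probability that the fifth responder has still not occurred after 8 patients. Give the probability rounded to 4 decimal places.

0.5230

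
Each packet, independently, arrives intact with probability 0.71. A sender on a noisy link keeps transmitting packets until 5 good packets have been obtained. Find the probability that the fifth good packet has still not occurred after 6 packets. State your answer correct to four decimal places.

0.5580

Needing more than 6 packets ⇔ fewer than 5 successes in the first 6. With X ~ Binomial(6, 0.71), P(Y > 6) = P(X ≤ 4).
  k=0: C(6,0)·0.71^0·0.29^6 = 0.000595
  k=1: C(6,1)·0.71^1·0.29^5 = 0.008738
  k=2: C(6,2)·0.71^2·0.29^4 = 0.053481
  k=3: C(6,3)·0.71^3·0.29^3 = 0.174582
  k=4: C(6,4)·0.71^4·0.29^2 = 0.320568
P(X ≤ 4) = 0.557964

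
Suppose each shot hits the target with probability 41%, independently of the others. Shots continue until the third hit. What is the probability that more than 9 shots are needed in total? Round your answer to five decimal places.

0.21345

Needing more than 9 shots ⇔ fewer than 3 successes in the first 9. With X ~ Binomial(9, 0.41), P(Y > 9) = P(X ≤ 2).
  k=0: C(9,0)·0.41^0·0.59^9 = 0.0086630
  k=1: C(9,1)·0.41^1·0.59^8 = 0.0541804
  k=2: C(9,2)·0.41^2·0.59^7 = 0.1506032
P(X ≤ 2) = 0.2134467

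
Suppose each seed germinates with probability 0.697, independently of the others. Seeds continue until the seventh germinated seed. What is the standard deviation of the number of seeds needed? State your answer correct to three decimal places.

2.089

Y = total seeds until the seventh success; negative binomial with r=7, p=0.697.
SD(Y) = √[r(1−p)/p²] = √(4.36591) = 2.08948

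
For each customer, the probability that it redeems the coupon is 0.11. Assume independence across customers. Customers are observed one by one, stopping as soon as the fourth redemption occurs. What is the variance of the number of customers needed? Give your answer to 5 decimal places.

Y = total customers until the fourth success; negative binomial with r=4, p=0.11.
Var(Y) = r(1−p)/p² = 4·0.89 / 0.11² = 294.2148760

294.21488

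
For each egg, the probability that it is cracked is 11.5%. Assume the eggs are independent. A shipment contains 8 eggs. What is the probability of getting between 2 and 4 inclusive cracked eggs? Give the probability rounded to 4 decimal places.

0.2317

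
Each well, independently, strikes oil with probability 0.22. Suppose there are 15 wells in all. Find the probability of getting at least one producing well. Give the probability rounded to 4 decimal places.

0.9759

P(at least one) = 1 − P(none) = 1 − (1 − 0.22)^15
= 1 − 0.024067 = 0.975933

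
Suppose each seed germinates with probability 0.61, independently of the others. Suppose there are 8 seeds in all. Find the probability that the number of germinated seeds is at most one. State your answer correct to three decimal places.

0.007

X ~ Binomial(8, 0.61); P(X ≤ 1) = Σ C(8,k) p^k (1−p)^(8−k) over k:
  k=0: C(8,0)·0.61^0·0.39^8 = 0.00054
  k=1: C(8,1)·0.61^1·0.39^7 = 0.00670
Total = 0.00723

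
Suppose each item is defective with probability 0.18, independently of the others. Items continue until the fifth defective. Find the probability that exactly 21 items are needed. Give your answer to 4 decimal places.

Y = trial on which the fifth success occurs; negative binomial, r=5, p=0.18.
P(Y=21) = C(20,4) · p^5 · (1−p)^16
= 4845 · 0.00018896 · 0.041785 = 0.038254

0.0383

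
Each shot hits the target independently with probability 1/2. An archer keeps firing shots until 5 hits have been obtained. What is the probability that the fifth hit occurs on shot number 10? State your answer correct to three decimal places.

Y = trial on which the fifth success occurs; negative binomial, r=5, p=0.50.
P(Y=10) = C(9,4) · p^5 · (1−p)^5
= 126 · 0.03125 · 0.03125 = 0.12305

0.123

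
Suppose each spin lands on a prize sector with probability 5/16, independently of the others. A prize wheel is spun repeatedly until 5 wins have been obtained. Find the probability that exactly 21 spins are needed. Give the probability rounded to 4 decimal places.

Y = trial on which the fifth success occurs; negative binomial, r=5, p=0.3125.
P(Y=21) = C(20,4) · p^5 · (1−p)^16
= 4845 · 0.0029802 · 0.0024909 = 0.035967

0.0360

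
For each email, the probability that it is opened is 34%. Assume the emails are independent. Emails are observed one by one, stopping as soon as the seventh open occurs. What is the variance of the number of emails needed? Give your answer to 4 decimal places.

Y = total emails until the seventh success; negative binomial with r=7, p=0.34.
Var(Y) = r(1−p)/p² = 7·0.66 / 0.34² = 39.965398

39.9654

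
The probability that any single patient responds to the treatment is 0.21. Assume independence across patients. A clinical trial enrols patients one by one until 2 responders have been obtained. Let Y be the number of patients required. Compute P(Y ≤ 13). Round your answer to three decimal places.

0.792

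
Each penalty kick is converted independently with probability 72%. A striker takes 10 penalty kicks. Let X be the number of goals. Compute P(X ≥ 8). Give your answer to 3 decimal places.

0.438

X ~ Binomial(10, 0.72); P(X ≥ 8) = Σ C(10,k) p^k (1−p)^(10−k) over k:
  k=8: C(10,8)·0.72^8·0.28^2 = 0.25479
  k=9: C(10,9)·0.72^9·0.28^1 = 0.14560
  k=10: C(10,10)·0.72^10·0.28^0 = 0.03744
Total = 0.43783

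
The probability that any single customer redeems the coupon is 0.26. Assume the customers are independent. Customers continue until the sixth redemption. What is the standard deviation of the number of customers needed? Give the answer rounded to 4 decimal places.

8.1043

Y = total customers until the sixth success; negative binomial with r=6, p=0.26.
SD(Y) = √[r(1−p)/p²] = √(65.680473) = 8.104349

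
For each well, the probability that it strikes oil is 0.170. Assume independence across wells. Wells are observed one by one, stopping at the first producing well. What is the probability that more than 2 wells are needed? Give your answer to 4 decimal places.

0.6889

Y = number of wells to the first success; geometric, p = 0.17.
P(Y > 2) = P(first 2 all fail) = (1−p)^2 = 0.688900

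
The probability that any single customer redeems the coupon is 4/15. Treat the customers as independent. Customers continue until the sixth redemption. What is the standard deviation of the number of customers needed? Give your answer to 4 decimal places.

7.8661

Y = total customers until the sixth success; negative binomial with r=6, p=0.266667.
SD(Y) = √[r(1−p)/p²] = √(61.875000) = 7.866066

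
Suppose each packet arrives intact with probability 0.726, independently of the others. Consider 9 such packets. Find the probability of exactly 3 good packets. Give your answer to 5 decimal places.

0.01360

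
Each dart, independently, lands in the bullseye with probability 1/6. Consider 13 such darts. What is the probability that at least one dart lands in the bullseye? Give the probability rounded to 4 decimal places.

0.9065

P(at least one) = 1 − P(none) = 1 − (1 − 0.166667)^13
= 1 − 0.093464 = 0.906536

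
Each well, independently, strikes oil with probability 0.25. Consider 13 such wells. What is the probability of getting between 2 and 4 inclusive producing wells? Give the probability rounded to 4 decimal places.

X ~ Binomial(13, 0.25); P(2 ≤ X ≤ 4) = Σ C(13,k) p^k (1−p)^(13−k) over k:
  k=2: C(13,2)·0.25^2·0.75^11 = 0.205896
  k=3: C(13,3)·0.25^3·0.75^10 = 0.251651
  k=4: C(13,4)·0.25^4·0.75^9 = 0.209709
Total = 0.667256

0.6673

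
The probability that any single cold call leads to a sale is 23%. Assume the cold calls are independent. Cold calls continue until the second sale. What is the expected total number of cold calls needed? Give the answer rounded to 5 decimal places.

Y = total cold calls until the second success; negative binomial with r=2, p=0.23.
E[Y] = r / p = 2 / 0.23 = 8.6956522

8.69565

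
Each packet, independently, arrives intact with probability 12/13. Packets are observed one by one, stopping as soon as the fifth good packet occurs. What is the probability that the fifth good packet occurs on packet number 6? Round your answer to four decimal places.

Y = trial on which the fifth success occurs; negative binomial, r=5, p=0.923077.
P(Y=6) = C(5,4) · p^5 · (1−p)^1
= 5 · 0.67018 · 0.076923 = 0.257760

0.2578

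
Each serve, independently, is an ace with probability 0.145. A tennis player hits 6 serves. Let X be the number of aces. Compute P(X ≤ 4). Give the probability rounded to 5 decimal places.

0.99966

X ~ Binomial(6, 0.145); P(X ≤ 4) = Σ C(6,k) p^k (1−p)^(6−k) over k:
  k=0: C(6,0)·0.145^0·0.855^6 = 0.3906580
  k=1: C(6,1)·0.145^1·0.855^5 = 0.3975116
  k=2: C(6,2)·0.145^2·0.855^4 = 0.1685356
  k=3: C(6,3)·0.145^3·0.855^3 = 0.0381094
  k=4: C(6,4)·0.145^4·0.855^2 = 0.0048473
Total = 0.9996619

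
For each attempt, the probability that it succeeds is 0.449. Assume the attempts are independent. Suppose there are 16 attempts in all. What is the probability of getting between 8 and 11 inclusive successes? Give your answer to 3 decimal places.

0.419

X ~ Binomial(16, 0.449); P(8 ≤ X ≤ 11) = Σ C(16,k) p^k (1−p)^(16−k) over k:
  k=8: C(16,8)·0.449^8·0.551^8 = 0.18062
  k=9: C(16,9)·0.449^9·0.551^7 = 0.13083
  k=10: C(16,10)·0.449^10·0.551^6 = 0.07463
  k=11: C(16,11)·0.449^11·0.551^5 = 0.03317
Total = 0.41925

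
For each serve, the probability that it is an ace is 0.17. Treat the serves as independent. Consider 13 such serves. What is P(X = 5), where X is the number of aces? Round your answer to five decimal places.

0.04116

X ~ Binomial(n=13, p=0.17).
P(X=5) = C(13,5) · p^5 · (1−p)^8
= 1287 · 0.00014199 · 0.22523 = 0.0411574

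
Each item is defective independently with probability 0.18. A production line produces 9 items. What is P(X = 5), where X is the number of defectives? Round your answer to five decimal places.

X ~ Binomial(n=9, p=0.18).
P(X=5) = C(9,5) · p^5 · (1−p)^4
= 126 · 0.00018896 · 0.45212 = 0.0107644

0.01076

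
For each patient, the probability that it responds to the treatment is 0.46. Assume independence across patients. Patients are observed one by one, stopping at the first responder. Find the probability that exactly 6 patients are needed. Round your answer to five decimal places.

Geometric (trials to first success), p = 0.46.
P(Y = 6) = (1−p)^5 · p = 0.045917 · 0.46 = 0.0211216

0.02112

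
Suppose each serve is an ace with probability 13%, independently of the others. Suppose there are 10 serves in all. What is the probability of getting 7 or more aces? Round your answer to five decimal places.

X ~ Binomial(10, 0.13); P(X ≥ 7) = Σ C(10,k) p^k (1−p)^(10−k) over k:
  k=7: C(10,7)·0.13^7·0.87^3 = 0.0000496
  k=8: C(10,8)·0.13^8·0.87^2 = 0.0000028
  k=9: C(10,9)·0.13^9·0.87^1 = 0.0000001
  k=10: C(10,10)·0.13^10·0.87^0 = 0.0000000
Total = 0.0000525

0.00005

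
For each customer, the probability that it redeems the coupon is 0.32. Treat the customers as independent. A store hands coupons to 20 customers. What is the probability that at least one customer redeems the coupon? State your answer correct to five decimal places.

P(at least one) = 1 − P(none) = 1 − (1 − 0.32)^20
= 1 − 0.0004469 = 0.9995531

0.99955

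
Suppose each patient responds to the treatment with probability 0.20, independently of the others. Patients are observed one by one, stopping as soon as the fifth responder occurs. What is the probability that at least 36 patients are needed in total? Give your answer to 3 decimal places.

Needing more than 35 patients ⇔ fewer than 5 successes in the first 35. With X ~ Binomial(35, 0.20), P(Y > 35) = P(X ≤ 4).
  k=0: C(35,0)·0.20^0·0.80^35 = 0.00041
  k=1: C(35,1)·0.20^1·0.80^34 = 0.00355
  k=2: C(35,2)·0.20^2·0.80^33 = 0.01509
  k=3: C(35,3)·0.20^3·0.80^32 = 0.04148
  k=4: C(35,4)·0.20^4·0.80^31 = 0.08297
P(X ≤ 4) = 0.14349

0.143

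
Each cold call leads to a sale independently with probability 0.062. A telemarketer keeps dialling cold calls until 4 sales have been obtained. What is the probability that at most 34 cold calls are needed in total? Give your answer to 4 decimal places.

Finishing within 34 cold calls ⇔ at least 4 successes in the first 34. With X ~ Binomial(34, 0.062), P(Y ≤ 34) = 1 − P(X ≤ 3).
  k=0: C(34,0)·0.062^0·0.938^34 = 0.113474
  k=1: C(34,1)·0.062^1·0.938^33 = 0.255014
  k=2: C(34,2)·0.062^2·0.938^32 = 0.278123
  k=3: C(34,3)·0.062^3·0.938^31 = 0.196090
1 − 0.842701 = 0.157299

0.1573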